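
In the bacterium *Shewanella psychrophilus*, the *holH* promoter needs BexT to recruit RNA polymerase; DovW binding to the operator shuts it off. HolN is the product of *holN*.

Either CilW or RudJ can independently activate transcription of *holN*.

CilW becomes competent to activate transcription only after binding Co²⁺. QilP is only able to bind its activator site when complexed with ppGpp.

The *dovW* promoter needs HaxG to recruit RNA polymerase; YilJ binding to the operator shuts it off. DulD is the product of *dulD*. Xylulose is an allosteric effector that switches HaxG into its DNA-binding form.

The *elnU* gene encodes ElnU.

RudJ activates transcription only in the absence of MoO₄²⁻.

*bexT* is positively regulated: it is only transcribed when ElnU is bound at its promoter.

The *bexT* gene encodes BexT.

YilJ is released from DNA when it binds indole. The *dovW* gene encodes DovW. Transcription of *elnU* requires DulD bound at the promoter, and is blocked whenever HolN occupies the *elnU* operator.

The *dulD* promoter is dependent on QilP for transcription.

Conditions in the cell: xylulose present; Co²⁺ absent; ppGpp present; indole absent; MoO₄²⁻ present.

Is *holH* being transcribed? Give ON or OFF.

ON

Xylulose is present, so HaxG is active.
Indole is absent, so YilJ is active.
With repressor YilJ bound, *dovW* is not transcribed.
So DovW is not produced.
ppGpp is present, so QilP is active.
No repressor is bound and QilP is active, so *dulD* is transcribed.
So DulD is produced and active.
Co²⁺ is absent, so CilW is inactive.
MoO₄²⁻ is present, so RudJ is inactive.
No activator is available at the *holN* promoter, so *holN* is not transcribed.
So HolN is not produced.
No repressor is bound and DulD is active, so *elnU* is transcribed.
So ElnU is produced and active.
No repressor is bound and ElnU is active, so *bexT* is transcribed.
So BexT is produced and active.
No repressor is bound and BexT is active, so *holH* is transcribed.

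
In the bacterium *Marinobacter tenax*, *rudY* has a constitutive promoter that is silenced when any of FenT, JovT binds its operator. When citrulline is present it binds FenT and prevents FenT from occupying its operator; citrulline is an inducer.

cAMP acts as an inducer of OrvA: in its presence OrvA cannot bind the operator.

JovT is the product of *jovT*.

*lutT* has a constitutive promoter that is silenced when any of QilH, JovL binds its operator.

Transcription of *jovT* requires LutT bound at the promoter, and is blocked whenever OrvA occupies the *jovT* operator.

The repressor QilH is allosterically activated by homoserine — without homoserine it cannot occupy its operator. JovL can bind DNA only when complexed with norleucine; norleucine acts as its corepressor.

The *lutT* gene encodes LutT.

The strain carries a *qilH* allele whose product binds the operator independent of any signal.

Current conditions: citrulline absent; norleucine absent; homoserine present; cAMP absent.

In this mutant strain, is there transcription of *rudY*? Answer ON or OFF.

OFF

Citrulline is absent, so FenT is active.
cAMP is absent, so OrvA is active.
QilH is constitutively active in this strain.
Norleucine is absent, so JovL is inactive.
With repressor QilH bound, *lutT* is not transcribed.
So LutT is not produced.
With repressor OrvA bound, *jovT* is not transcribed.
So JovT is not produced.
With repressor FenT bound, *rudY* is not transcribed.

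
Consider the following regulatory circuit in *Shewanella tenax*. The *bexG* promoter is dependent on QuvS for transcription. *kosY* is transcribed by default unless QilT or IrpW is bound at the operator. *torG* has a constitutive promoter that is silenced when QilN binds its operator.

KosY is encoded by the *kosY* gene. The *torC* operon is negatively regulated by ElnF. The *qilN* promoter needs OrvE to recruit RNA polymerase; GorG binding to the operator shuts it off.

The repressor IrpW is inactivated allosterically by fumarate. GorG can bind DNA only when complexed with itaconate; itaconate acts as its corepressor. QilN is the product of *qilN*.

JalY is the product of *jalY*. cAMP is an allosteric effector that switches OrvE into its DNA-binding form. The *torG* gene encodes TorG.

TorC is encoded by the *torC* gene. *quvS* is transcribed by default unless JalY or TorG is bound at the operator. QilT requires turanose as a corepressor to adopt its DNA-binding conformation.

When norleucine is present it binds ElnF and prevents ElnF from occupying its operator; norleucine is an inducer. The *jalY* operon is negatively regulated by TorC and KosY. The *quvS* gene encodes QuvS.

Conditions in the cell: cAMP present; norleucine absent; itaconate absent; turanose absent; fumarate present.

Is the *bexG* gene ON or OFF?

Norleucine is absent, so ElnF is active.
With repressor ElnF bound, *torC* is not transcribed.
So TorC is not produced.
Turanose is absent, so QilT is inactive.
Fumarate is present, so IrpW is inactive.
With no repressor bound, *kosY* is transcribed.
So KosY is produced and active.
With repressor KosY bound, *jalY* is not transcribed.
So JalY is not produced.
Itaconate is absent, so GorG is inactive.
cAMP is present, so OrvE is active.
No repressor is bound and OrvE is active, so *qilN* is transcribed.
So QilN is produced and active.
With repressor QilN bound, *torG* is not transcribed.
So TorG is not produced.
With no repressor bound, *quvS* is transcribed.
So QuvS is produced and active.
No repressor is bound and QuvS is active, so *bexG* is transcribed.

ON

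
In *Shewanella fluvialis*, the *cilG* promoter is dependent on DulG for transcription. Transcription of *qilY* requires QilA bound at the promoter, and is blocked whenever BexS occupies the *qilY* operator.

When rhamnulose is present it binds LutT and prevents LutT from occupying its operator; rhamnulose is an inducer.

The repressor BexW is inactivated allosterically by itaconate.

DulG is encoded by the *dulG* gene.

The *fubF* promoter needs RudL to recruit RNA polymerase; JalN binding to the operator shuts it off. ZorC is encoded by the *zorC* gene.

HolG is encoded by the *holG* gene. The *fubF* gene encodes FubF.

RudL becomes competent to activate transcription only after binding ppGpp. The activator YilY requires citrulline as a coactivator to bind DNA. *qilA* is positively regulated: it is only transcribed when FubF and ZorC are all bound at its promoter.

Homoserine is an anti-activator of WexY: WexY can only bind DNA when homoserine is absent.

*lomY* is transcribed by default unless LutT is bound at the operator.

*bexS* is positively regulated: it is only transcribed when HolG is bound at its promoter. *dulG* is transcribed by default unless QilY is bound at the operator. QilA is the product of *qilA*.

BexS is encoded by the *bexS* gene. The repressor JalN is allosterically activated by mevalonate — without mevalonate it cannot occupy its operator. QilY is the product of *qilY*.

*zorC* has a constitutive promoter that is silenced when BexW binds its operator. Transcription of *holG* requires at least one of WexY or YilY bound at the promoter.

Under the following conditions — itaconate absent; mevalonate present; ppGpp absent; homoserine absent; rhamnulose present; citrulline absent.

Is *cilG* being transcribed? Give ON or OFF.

ON

Homoserine is absent, so WexY is active.
Citrulline is absent, so YilY is inactive.
Activator WexY is present, so *holG* is transcribed.
So HolG is produced and active.
No repressor is bound and HolG is active, so *bexS* is transcribed.
So BexS is produced and active.
Mevalonate is present, so JalN is active.
ppGpp is absent, so RudL is inactive.
With repressor JalN bound, *fubF* is not transcribed.
So FubF is not produced.
Itaconate is absent, so BexW is active.
With repressor BexW bound, *zorC* is not transcribed.
So ZorC is not produced.
Required activator FubF is absent, so *qilA* is not transcribed.
So QilA is not produced.
With repressor BexS bound, *qilY* is not transcribed.
So QilY is not produced.
With no repressor bound, *dulG* is transcribed.
So DulG is produced and active.
No repressor is bound and DulG is active, so *cilG* is transcribed.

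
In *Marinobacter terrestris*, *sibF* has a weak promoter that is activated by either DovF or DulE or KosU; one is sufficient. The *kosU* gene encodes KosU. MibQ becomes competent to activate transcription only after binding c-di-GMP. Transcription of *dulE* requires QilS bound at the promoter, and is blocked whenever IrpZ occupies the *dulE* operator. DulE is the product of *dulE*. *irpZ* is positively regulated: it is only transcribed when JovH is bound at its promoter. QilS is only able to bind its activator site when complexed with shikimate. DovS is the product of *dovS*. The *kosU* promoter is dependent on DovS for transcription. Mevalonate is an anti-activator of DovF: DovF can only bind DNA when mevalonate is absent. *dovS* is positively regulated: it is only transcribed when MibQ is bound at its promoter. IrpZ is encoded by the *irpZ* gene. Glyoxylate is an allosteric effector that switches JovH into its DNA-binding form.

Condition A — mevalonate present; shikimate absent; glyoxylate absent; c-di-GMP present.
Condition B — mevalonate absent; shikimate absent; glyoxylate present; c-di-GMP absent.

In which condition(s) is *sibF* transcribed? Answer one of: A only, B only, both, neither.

Condition A:
Mevalonate is present, so DovF is inactive.
Shikimate is absent, so QilS is inactive.
Glyoxylate is absent, so JovH is inactive.
Required activator JovH is absent, so *irpZ* is not transcribed.
So IrpZ is not produced.
Required activator QilS is absent, so *dulE* is not transcribed.
So DulE is not produced.
c-di-GMP is present, so MibQ is active.
No repressor is bound and MibQ is active, so *dovS* is transcribed.
So DovS is produced and active.
No repressor is bound and DovS is active, so *kosU* is transcribed.
So KosU is produced and active.
Activator KosU is present, so *sibF* is transcribed.
→ *sibF* is ON in A.
Condition B:
Mevalonate is absent, so DovF is active.
Shikimate is absent, so QilS is inactive.
Glyoxylate is present, so JovH is active.
No repressor is bound and JovH is active, so *irpZ* is transcribed.
So IrpZ is produced and active.
With repressor IrpZ bound, *dulE* is not transcribed.
So DulE is not produced.
c-di-GMP is absent, so MibQ is inactive.
Required activator MibQ is absent, so *dovS* is not transcribed.
So DovS is not produced.
Required activator DovS is absent, so *kosU* is not transcribed.
So KosU is not produced.
Activator DovF is present, so *sibF* is transcribed.
→ *sibF* is ON in B.

both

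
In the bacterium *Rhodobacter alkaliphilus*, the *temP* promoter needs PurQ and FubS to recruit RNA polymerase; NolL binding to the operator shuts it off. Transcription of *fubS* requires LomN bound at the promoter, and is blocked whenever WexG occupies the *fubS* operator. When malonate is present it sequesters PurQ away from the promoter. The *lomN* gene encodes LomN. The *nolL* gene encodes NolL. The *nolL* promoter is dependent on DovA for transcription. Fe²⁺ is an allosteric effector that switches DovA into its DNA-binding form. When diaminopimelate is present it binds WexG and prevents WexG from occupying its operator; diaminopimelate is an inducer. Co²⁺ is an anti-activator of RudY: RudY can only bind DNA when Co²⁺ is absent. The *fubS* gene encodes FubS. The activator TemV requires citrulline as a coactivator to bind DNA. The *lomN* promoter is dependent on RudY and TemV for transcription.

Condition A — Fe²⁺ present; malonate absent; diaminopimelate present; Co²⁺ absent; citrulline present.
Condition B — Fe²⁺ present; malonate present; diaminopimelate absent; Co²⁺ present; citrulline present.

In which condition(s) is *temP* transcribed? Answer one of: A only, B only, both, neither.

neither

Condition A:
Fe²⁺ is present, so DovA is active.
No repressor is bound and DovA is active, so *nolL* is transcribed.
So NolL is produced and active.
Malonate is absent, so PurQ is active.
Diaminopimelate is present, so WexG is inactive.
Co²⁺ is absent, so RudY is active.
Citrulline is present, so TemV is active.
No repressor is bound and RudY and TemV are active, so *lomN* is transcribed.
So LomN is produced and active.
No repressor is bound and LomN is active, so *fubS* is transcribed.
So FubS is produced and active.
With repressor NolL bound, *temP* is not transcribed.
→ *temP* is OFF in A.
Condition B:
Fe²⁺ is present, so DovA is active.
No repressor is bound and DovA is active, so *nolL* is transcribed.
So NolL is produced and active.
Malonate is present, so PurQ is inactive.
Diaminopimelate is absent, so WexG is active.
Co²⁺ is present, so RudY is inactive.
Citrulline is present, so TemV is active.
Required activator RudY is absent, so *lomN* is not transcribed.
So LomN is not produced.
With repressor WexG bound, *fubS* is not transcribed.
So FubS is not produced.
With repressor NolL bound, *temP* is not transcribed.
→ *temP* is OFF in B.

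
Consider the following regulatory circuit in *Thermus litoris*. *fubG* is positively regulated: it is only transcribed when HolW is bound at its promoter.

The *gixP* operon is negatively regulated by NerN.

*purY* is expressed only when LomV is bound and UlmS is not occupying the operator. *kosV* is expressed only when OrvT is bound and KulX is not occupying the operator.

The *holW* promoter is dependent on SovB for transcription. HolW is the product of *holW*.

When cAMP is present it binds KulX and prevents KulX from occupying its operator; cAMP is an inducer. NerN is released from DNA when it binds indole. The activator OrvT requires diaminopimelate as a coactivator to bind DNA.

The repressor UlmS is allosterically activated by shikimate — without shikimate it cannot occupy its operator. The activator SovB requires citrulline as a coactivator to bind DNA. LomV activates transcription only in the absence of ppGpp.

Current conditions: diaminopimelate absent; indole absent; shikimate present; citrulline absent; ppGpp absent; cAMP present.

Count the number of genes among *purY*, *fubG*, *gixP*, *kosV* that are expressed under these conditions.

0

ppGpp is absent, so LomV is active.
Shikimate is present, so UlmS is active.
With repressor UlmS bound, *purY* is not transcribed.
→ *purY* is OFF.
Citrulline is absent, so SovB is inactive.
Required activator SovB is absent, so *holW* is not transcribed.
So HolW is not produced.
Required activator HolW is absent, so *fubG* is not transcribed.
→ *fubG* is OFF.
Indole is absent, so NerN is active.
With repressor NerN bound, *gixP* is not transcribed.
→ *gixP* is OFF.
Diaminopimelate is absent, so OrvT is inactive.
cAMP is present, so KulX is inactive.
Required activator OrvT is absent, so *kosV* is not transcribed.
→ *kosV* is OFF.
0 of the 4 genes are transcribed.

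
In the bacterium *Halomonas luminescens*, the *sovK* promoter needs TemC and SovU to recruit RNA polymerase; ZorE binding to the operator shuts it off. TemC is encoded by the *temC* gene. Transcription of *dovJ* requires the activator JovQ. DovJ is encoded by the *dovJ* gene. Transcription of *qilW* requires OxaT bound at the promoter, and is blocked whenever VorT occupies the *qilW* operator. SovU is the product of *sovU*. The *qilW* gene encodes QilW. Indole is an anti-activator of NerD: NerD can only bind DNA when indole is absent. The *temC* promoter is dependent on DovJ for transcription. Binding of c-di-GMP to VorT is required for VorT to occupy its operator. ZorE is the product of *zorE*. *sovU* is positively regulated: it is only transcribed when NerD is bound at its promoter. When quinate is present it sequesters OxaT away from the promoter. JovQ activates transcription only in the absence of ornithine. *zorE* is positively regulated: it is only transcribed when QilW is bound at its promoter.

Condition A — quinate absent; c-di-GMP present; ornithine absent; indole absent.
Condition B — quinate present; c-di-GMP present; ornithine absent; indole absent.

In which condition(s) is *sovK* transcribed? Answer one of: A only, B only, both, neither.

both

Condition A:
Quinate is absent, so OxaT is active.
c-di-GMP is present, so VorT is active.
With repressor VorT bound, *qilW* is not transcribed.
So QilW is not produced.
Required activator QilW is absent, so *zorE* is not transcribed.
So ZorE is not produced.
Ornithine is absent, so JovQ is active.
No repressor is bound and JovQ is active, so *dovJ* is transcribed.
So DovJ is produced and active.
No repressor is bound and DovJ is active, so *temC* is transcribed.
So TemC is produced and active.
Indole is absent, so NerD is active.
No repressor is bound and NerD is active, so *sovU* is transcribed.
So SovU is produced and active.
No repressor is bound and TemC and SovU are active, so *sovK* is transcribed.
→ *sovK* is ON in A.
Condition B:
Quinate is present, so OxaT is inactive.
c-di-GMP is present, so VorT is active.
With repressor VorT bound, *qilW* is not transcribed.
So QilW is not produced.
Required activator QilW is absent, so *zorE* is not transcribed.
So ZorE is not produced.
Ornithine is absent, so JovQ is active.
No repressor is bound and JovQ is active, so *dovJ* is transcribed.
So DovJ is produced and active.
No repressor is bound and DovJ is active, so *temC* is transcribed.
So TemC is produced and active.
Indole is absent, so NerD is active.
No repressor is bound and NerD is active, so *sovU* is transcribed.
So SovU is produced and active.
No repressor is bound and TemC and SovU are active, so *sovK* is transcribed.
→ *sovK* is ON in B.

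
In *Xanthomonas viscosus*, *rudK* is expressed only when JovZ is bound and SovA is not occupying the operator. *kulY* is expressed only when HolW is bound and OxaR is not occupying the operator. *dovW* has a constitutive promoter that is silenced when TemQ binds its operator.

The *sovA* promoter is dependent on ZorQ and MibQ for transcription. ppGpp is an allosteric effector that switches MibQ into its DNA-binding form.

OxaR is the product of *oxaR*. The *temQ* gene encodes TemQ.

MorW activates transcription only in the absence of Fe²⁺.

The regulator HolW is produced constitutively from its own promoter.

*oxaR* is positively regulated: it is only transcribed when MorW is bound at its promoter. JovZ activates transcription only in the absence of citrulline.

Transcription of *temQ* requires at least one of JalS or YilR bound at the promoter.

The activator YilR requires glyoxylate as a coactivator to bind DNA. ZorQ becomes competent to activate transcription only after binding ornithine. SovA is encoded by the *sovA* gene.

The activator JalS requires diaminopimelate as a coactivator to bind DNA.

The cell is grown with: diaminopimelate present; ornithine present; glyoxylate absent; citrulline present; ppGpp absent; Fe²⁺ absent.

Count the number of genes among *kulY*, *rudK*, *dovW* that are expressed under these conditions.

HolW is produced constitutively and is active.
Fe²⁺ is absent, so MorW is active.
No repressor is bound and MorW is active, so *oxaR* is transcribed.
So OxaR is produced and active.
With repressor OxaR bound, *kulY* is not transcribed.
→ *kulY* is OFF.
Citrulline is present, so JovZ is inactive.
Ornithine is present, so ZorQ is active.
ppGpp is absent, so MibQ is inactive.
Required activator MibQ is absent, so *sovA* is not transcribed.
So SovA is not produced.
Required activator JovZ is absent, so *rudK* is not transcribed.
→ *rudK* is OFF.
Diaminopimelate is present, so JalS is active.
Glyoxylate is absent, so YilR is inactive.
Activator JalS is present, so *temQ* is transcribed.
So TemQ is produced and active.
With repressor TemQ bound, *dovW* is not transcribed.
→ *dovW* is OFF.
0 of the 3 genes are transcribed.

0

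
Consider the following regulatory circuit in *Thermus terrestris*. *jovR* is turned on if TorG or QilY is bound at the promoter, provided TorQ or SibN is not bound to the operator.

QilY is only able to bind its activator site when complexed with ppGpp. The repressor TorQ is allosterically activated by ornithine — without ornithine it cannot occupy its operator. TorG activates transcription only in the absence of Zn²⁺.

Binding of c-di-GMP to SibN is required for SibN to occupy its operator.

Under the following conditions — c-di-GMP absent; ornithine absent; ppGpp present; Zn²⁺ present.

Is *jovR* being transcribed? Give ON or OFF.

ON

Zn²⁺ is present, so TorG is inactive.
Ornithine is absent, so TorQ is inactive.
ppGpp is present, so QilY is active.
c-di-GMP is absent, so SibN is inactive.
Activator QilY is present, so *jovR* is transcribed.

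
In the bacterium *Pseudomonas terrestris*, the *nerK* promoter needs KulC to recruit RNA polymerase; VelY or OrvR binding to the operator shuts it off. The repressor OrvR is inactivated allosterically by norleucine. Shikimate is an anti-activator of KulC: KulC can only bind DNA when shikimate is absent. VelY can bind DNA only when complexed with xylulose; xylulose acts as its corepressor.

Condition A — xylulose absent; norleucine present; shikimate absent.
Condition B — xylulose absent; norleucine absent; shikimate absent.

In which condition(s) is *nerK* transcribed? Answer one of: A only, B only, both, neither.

A only

Condition A:
Xylulose is absent, so VelY is inactive.
Norleucine is present, so OrvR is inactive.
Shikimate is absent, so KulC is active.
No repressor is bound and KulC is active, so *nerK* is transcribed.
→ *nerK* is ON in A.
Condition B:
Xylulose is absent, so VelY is inactive.
Norleucine is absent, so OrvR is active.
Shikimate is absent, so KulC is active.
With repressor OrvR bound, *nerK* is not transcribed.
→ *nerK* is OFF in B.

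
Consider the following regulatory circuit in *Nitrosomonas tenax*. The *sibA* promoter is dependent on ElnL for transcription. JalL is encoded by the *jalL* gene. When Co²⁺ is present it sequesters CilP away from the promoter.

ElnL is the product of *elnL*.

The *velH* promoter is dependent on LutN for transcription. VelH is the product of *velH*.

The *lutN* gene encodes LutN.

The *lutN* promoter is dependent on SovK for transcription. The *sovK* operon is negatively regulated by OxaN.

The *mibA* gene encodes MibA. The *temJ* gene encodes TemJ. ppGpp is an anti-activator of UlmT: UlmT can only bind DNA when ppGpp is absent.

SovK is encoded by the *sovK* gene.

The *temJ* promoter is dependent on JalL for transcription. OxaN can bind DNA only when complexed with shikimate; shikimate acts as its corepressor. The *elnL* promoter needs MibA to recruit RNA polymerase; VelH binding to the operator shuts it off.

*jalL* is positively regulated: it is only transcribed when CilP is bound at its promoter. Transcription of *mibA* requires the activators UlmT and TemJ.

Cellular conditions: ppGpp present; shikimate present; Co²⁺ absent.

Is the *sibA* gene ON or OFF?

Shikimate is present, so OxaN is active.
With repressor OxaN bound, *sovK* is not transcribed.
So SovK is not produced.
Required activator SovK is absent, so *lutN* is not transcribed.
So LutN is not produced.
Required activator LutN is absent, so *velH* is not transcribed.
So VelH is not produced.
ppGpp is present, so UlmT is inactive.
Co²⁺ is absent, so CilP is active.
No repressor is bound and CilP is active, so *jalL* is transcribed.
So JalL is produced and active.
No repressor is bound and JalL is active, so *temJ* is transcribed.
So TemJ is produced and active.
Required activator UlmT is absent, so *mibA* is not transcribed.
So MibA is not produced.
Required activator MibA is absent, so *elnL* is not transcribed.
So ElnL is not produced.
Required activator ElnL is absent, so *sibA* is not transcribed.

OFF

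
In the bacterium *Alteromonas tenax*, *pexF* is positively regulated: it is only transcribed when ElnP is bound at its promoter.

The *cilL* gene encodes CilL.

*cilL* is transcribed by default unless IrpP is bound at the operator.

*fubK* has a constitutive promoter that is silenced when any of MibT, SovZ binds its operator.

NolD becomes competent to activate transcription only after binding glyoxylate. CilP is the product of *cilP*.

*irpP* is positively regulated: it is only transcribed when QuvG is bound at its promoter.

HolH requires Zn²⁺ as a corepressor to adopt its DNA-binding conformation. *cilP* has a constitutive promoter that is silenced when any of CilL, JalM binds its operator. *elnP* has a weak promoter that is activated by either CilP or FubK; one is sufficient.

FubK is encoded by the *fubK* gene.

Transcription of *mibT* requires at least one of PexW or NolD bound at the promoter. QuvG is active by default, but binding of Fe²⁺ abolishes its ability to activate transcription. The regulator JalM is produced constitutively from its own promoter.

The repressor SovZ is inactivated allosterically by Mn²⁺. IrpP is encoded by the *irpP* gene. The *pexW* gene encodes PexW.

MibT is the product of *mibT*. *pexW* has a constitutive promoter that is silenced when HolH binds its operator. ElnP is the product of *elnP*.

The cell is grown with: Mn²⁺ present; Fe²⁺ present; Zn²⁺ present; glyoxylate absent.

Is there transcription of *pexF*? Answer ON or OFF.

ON

Fe²⁺ is present, so QuvG is inactive.
Required activator QuvG is absent, so *irpP* is not transcribed.
So IrpP is not produced.
With no repressor bound, *cilL* is transcribed.
So CilL is produced and active.
JalM is produced constitutively and is active.
With repressor CilL bound, *cilP* is not transcribed.
So CilP is not produced.
Zn²⁺ is present, so HolH is active.
With repressor HolH bound, *pexW* is not transcribed.
So PexW is not produced.
Glyoxylate is absent, so NolD is inactive.
No activator is available at the *mibT* promoter, so *mibT* is not transcribed.
So MibT is not produced.
Mn²⁺ is present, so SovZ is inactive.
With no repressor bound, *fubK* is transcribed.
So FubK is produced and active.
Activator FubK is present, so *elnP* is transcribed.
So ElnP is produced and active.
No repressor is bound and ElnP is active, so *pexF* is transcribed.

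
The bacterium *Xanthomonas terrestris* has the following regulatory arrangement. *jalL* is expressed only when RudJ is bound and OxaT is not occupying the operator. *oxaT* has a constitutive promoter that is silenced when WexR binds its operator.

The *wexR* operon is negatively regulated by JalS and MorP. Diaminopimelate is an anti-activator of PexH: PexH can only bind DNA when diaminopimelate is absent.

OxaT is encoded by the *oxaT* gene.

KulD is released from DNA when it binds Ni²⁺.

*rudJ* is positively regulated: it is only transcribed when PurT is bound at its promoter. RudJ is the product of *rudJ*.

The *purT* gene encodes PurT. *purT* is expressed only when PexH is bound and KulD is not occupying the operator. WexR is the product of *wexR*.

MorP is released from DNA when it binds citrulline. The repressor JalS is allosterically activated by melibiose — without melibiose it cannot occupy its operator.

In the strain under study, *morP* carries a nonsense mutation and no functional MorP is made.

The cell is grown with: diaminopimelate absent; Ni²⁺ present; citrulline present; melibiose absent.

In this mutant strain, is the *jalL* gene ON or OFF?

ON

Melibiose is absent, so JalS is inactive.
MorP is non-functional in this strain, so it has no effect.
With no repressor bound, *wexR* is transcribed.
So WexR is produced and active.
With repressor WexR bound, *oxaT* is not transcribed.
So OxaT is not produced.
Diaminopimelate is absent, so PexH is active.
Ni²⁺ is present, so KulD is inactive.
No repressor is bound and PexH is active, so *purT* is transcribed.
So PurT is produced and active.
No repressor is bound and PurT is active, so *rudJ* is transcribed.
So RudJ is produced and active.
No repressor is bound and RudJ is active, so *jalL* is transcribed.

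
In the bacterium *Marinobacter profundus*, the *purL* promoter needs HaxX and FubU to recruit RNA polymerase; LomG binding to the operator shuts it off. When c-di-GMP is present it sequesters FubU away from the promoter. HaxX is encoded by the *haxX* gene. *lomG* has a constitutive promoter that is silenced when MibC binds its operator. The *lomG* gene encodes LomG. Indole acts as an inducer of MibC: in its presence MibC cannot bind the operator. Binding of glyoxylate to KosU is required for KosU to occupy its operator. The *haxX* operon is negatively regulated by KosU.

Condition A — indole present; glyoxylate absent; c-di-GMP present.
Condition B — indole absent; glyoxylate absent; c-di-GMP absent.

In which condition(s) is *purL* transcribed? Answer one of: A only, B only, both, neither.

B only

Condition A:
Indole is present, so MibC is inactive.
With no repressor bound, *lomG* is transcribed.
So LomG is produced and active.
Glyoxylate is absent, so KosU is inactive.
With no repressor bound, *haxX* is transcribed.
So HaxX is produced and active.
c-di-GMP is present, so FubU is inactive.
With repressor LomG bound, *purL* is not transcribed.
→ *purL* is OFF in A.
Condition B:
Indole is absent, so MibC is active.
With repressor MibC bound, *lomG* is not transcribed.
So LomG is not produced.
Glyoxylate is absent, so KosU is inactive.
With no repressor bound, *haxX* is transcribed.
So HaxX is produced and active.
c-di-GMP is absent, so FubU is active.
No repressor is bound and HaxX and FubU are active, so *purL* is transcribed.
→ *purL* is ON in B.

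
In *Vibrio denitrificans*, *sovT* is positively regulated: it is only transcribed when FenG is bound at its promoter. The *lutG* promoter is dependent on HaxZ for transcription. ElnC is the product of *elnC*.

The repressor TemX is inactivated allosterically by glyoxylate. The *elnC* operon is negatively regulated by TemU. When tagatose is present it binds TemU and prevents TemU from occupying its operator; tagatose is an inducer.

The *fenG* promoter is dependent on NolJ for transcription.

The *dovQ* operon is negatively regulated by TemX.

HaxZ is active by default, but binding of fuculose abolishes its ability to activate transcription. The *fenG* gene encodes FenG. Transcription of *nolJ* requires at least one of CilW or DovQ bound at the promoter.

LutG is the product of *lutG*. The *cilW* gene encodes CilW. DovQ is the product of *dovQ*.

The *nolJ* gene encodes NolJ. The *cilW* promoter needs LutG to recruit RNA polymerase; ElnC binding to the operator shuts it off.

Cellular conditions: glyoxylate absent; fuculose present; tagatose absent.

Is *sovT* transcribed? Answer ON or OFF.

Tagatose is absent, so TemU is active.
With repressor TemU bound, *elnC* is not transcribed.
So ElnC is not produced.
Fuculose is present, so HaxZ is inactive.
Required activator HaxZ is absent, so *lutG* is not transcribed.
So LutG is not produced.
Required activator LutG is absent, so *cilW* is not transcribed.
So CilW is not produced.
Glyoxylate is absent, so TemX is active.
With repressor TemX bound, *dovQ* is not transcribed.
So DovQ is not produced.
No activator is available at the *nolJ* promoter, so *nolJ* is not transcribed.
So NolJ is not produced.
Required activator NolJ is absent, so *fenG* is not transcribed.
So FenG is not produced.
Required activator FenG is absent, so *sovT* is not transcribed.

OFF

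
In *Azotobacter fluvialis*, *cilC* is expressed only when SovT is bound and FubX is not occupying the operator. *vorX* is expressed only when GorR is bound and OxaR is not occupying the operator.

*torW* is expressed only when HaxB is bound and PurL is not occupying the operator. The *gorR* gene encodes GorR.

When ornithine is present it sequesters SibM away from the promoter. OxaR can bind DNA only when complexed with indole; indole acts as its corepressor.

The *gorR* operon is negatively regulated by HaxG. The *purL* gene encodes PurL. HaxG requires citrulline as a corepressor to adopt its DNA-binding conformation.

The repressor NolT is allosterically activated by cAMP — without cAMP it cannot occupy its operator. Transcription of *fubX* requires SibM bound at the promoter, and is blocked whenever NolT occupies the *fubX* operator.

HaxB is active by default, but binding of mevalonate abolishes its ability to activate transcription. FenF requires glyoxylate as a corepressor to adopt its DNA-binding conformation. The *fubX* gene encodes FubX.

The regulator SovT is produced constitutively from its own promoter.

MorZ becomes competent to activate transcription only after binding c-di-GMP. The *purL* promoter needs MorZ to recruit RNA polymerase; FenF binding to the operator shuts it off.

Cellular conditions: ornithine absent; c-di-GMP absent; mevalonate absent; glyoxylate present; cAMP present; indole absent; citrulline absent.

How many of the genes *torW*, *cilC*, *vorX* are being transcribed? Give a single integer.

Mevalonate is absent, so HaxB is active.
Glyoxylate is present, so FenF is active.
c-di-GMP is absent, so MorZ is inactive.
With repressor FenF bound, *purL* is not transcribed.
So PurL is not produced.
No repressor is bound and HaxB is active, so *torW* is transcribed.
→ *torW* is ON.
cAMP is present, so NolT is active.
Ornithine is absent, so SibM is active.
With repressor NolT bound, *fubX* is not transcribed.
So FubX is not produced.
SovT is produced constitutively and is active.
No repressor is bound and SovT is active, so *cilC* is transcribed.
→ *cilC* is ON.
Indole is absent, so OxaR is inactive.
Citrulline is absent, so HaxG is inactive.
With no repressor bound, *gorR* is transcribed.
So GorR is produced and active.
No repressor is bound and GorR is active, so *vorX* is transcribed.
→ *vorX* is ON.
3 of the 3 genes are transcribed.

3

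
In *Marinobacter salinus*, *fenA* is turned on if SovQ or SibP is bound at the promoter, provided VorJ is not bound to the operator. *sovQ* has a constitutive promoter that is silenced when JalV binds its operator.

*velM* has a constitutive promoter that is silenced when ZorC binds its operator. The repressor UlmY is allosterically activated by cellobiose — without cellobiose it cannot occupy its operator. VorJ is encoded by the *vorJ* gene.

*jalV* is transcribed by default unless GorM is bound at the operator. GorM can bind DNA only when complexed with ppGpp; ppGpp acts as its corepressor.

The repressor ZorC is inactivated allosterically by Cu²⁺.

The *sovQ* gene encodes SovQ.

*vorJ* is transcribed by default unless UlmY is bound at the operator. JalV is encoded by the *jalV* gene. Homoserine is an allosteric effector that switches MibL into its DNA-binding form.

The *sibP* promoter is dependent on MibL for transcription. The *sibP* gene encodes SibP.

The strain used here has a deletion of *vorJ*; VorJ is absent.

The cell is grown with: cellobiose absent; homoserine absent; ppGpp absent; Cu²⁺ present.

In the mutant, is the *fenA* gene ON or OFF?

VorJ is non-functional in this strain, so it has no effect.
ppGpp is absent, so GorM is inactive.
With no repressor bound, *jalV* is transcribed.
So JalV is produced and active.
With repressor JalV bound, *sovQ* is not transcribed.
So SovQ is not produced.
Homoserine is absent, so MibL is inactive.
Required activator MibL is absent, so *sibP* is not transcribed.
So SibP is not produced.
No activator is available at the *fenA* promoter, so *fenA* is not transcribed.

OFF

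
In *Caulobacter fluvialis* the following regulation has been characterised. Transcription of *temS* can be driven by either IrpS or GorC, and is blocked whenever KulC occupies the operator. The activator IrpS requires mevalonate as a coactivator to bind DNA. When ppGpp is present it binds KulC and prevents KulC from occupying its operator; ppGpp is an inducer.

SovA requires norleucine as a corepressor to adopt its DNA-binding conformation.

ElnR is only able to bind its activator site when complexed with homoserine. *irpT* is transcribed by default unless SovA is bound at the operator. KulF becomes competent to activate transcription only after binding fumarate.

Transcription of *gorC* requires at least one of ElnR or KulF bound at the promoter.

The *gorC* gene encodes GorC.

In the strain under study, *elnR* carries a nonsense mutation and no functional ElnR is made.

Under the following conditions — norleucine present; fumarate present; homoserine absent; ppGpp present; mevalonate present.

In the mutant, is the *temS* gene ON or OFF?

ON

ppGpp is present, so KulC is inactive.
Mevalonate is present, so IrpS is active.
ElnR is non-functional in this strain, so it has no effect.
Fumarate is present, so KulF is active.
Activator KulF is present, so *gorC* is transcribed.
So GorC is produced and active.
Activator IrpS is present, so *temS* is transcribed.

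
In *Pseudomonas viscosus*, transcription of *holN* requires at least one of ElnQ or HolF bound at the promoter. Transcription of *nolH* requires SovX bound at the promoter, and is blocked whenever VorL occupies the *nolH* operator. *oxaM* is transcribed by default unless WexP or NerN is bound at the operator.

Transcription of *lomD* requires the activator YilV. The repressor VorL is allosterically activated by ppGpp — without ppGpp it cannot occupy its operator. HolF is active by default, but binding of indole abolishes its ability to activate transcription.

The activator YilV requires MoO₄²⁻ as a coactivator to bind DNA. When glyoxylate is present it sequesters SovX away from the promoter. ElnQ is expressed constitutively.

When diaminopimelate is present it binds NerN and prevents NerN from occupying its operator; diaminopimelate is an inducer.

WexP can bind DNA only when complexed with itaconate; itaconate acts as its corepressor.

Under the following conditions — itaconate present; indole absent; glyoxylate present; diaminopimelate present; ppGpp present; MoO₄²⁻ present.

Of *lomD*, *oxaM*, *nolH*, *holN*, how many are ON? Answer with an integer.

2

MoO₄²⁻ is present, so YilV is active.
No repressor is bound and YilV is active, so *lomD* is transcribed.
→ *lomD* is ON.
Itaconate is present, so WexP is active.
Diaminopimelate is present, so NerN is inactive.
With repressor WexP bound, *oxaM* is not transcribed.
→ *oxaM* is OFF.
Glyoxylate is present, so SovX is inactive.
ppGpp is present, so VorL is active.
With repressor VorL bound, *nolH* is not transcribed.
→ *nolH* is OFF.
ElnQ is produced constitutively and is active.
Indole is absent, so HolF is active.
Activator ElnQ is present, so *holN* is transcribed.
→ *holN* is ON.
2 of the 4 genes are transcribed.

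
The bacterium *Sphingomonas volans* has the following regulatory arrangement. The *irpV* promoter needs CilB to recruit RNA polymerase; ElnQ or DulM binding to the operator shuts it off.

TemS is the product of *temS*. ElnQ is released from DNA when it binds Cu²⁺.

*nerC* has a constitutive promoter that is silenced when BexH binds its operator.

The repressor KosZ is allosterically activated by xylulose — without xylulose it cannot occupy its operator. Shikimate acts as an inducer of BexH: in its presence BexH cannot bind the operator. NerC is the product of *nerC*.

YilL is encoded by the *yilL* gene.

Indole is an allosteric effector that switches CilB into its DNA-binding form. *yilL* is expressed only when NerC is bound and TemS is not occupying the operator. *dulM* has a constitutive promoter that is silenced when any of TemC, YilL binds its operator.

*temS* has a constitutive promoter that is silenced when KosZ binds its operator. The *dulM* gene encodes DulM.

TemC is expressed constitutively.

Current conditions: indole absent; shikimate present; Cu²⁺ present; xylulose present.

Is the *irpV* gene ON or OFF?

OFF

Indole is absent, so CilB is inactive.
Cu²⁺ is present, so ElnQ is inactive.
TemC is produced constitutively and is active.
Shikimate is present, so BexH is inactive.
With no repressor bound, *nerC* is transcribed.
So NerC is produced and active.
Xylulose is present, so KosZ is active.
With repressor KosZ bound, *temS* is not transcribed.
So TemS is not produced.
No repressor is bound and NerC is active, so *yilL* is transcribed.
So YilL is produced and active.
With repressor TemC bound, *dulM* is not transcribed.
So DulM is not produced.
Required activator CilB is absent, so *irpV* is not transcribed.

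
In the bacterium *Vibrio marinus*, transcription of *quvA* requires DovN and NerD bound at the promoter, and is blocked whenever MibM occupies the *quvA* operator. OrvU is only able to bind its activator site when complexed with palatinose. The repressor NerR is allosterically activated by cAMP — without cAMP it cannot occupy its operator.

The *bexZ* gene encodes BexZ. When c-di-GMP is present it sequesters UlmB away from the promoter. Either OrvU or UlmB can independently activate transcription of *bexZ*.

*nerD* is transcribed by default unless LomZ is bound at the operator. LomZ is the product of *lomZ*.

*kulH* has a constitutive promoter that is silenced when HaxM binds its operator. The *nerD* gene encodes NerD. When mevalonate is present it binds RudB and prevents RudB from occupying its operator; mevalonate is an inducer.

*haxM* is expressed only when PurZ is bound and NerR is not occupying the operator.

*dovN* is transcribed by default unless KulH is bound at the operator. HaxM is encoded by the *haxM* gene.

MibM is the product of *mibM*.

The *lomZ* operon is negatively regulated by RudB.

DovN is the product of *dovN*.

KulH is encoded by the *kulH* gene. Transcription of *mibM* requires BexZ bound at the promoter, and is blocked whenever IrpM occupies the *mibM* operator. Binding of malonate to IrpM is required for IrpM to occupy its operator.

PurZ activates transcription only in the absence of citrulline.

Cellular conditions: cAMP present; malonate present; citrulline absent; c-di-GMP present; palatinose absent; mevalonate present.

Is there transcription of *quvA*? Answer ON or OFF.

cAMP is present, so NerR is active.
Citrulline is absent, so PurZ is active.
With repressor NerR bound, *haxM* is not transcribed.
So HaxM is not produced.
With no repressor bound, *kulH* is transcribed.
So KulH is produced and active.
With repressor KulH bound, *dovN* is not transcribed.
So DovN is not produced.
Mevalonate is present, so RudB is inactive.
With no repressor bound, *lomZ* is transcribed.
So LomZ is produced and active.
With repressor LomZ bound, *nerD* is not transcribed.
So NerD is not produced.
Palatinose is absent, so OrvU is inactive.
c-di-GMP is present, so UlmB is inactive.
No activator is available at the *bexZ* promoter, so *bexZ* is not transcribed.
So BexZ is not produced.
Malonate is present, so IrpM is active.
With repressor IrpM bound, *mibM* is not transcribed.
So MibM is not produced.
Required activator DovN is absent, so *quvA* is not transcribed.

OFF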